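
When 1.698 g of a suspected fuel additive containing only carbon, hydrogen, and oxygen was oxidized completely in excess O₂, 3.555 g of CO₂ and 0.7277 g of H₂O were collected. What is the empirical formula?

C2H2O

mol C = 3.555 g CO₂ ÷ 44.009 g/mol = 0.080779 mol
mol H = 2 × 0.7277 g H₂O ÷ 18.015 g/mol = 0.080788 mol
mass O = 1.698 − (0.97024 + 0.081435) = 0.64633 g → mol O = 0.64633 ÷ 15.999 = 0.040398 mol
Divide by the smallest (0.040398 mol): C 2.000, H 2.000, O 1.000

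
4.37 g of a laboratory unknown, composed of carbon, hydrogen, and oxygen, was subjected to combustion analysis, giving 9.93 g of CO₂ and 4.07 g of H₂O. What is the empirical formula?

mol C = 9.93 g CO₂ ÷ 44.009 g/mol = 0.2256 mol
mol H = 2 × 4.07 g H₂O ÷ 18.015 g/mol = 0.4518 mol
mass O = 4.37 − (2.710 + 0.4555) = 1.204 g → mol O = 1.204 ÷ 15.999 = 0.07528 mol
Divide by the smallest (0.07528 mol): C 2.997, H 6.002, O 1.000

C3H6O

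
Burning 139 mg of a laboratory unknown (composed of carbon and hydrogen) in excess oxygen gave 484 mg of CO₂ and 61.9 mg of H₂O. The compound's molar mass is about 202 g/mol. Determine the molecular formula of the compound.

mol C = 0.484 g CO₂ ÷ 44.009 g/mol = 0.01100 mol
mol H = 2 × 0.0619 g H₂O ÷ 18.015 g/mol = 0.006872 mol
Divide by the smallest (0.006872 mol): C 1.600, H 1.000
Multiplying each by 5 gives whole numbers: C 8.00, H 5.00
Empirical formula: C8H5
Empirical-formula mass = 101.13 g/mol; 202 ÷ 101.13 ≈ 2, so the molecular formula is C16H10.

C16H10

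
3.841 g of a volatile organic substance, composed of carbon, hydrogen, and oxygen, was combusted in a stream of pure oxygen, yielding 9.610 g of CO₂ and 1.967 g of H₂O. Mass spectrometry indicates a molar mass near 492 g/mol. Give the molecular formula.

C28H28O8

mol C = 9.610 g CO₂ ÷ 44.009 g/mol = 0.21836 mol
mol H = 2 × 1.967 g H₂O ÷ 18.015 g/mol = 0.21837 mol
mass O = 3.841 − (2.6228 + 0.22012) = 0.99810 g → mol O = 0.99810 ÷ 15.999 = 0.062385 mol
Divide by the smallest (0.062385 mol): C 3.500, H 3.500, O 1.000
Multiplying each by 2 gives whole numbers: C 7.00, H 7.00, O 2.00
Empirical formula: C7H7O2
Empirical-formula mass = 123.13 g/mol; 492 ÷ 123.13 ≈ 4, so the molecular formula is C28H28O8.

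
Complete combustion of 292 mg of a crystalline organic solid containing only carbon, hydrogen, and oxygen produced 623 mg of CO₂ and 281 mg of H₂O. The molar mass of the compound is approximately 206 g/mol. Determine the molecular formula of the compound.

C10H22O4

mol C = 0.623 g CO₂ ÷ 44.009 g/mol = 0.01416 mol
mol H = 2 × 0.281 g H₂O ÷ 18.015 g/mol = 0.03120 mol
mass O = 0.292 − (0.1700 + 0.03145) = 0.09052 g → mol O = 0.09052 ÷ 15.999 = 0.005658 mol
Divide by the smallest (0.005658 mol): C 2.502, H 5.514, O 1.000
Multiplying each by 2 gives whole numbers: C 5.00, H 11.03, O 2.00
Empirical formula: C5H11O2
Empirical-formula mass = 103.14 g/mol; 206 ÷ 103.14 ≈ 2, so the molecular formula is C10H22O4.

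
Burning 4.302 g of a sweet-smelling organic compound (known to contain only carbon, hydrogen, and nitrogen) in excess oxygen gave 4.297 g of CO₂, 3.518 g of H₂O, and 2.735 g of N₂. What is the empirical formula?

mol C = 4.297 g CO₂ ÷ 44.009 g/mol = 0.097639 mol
mol H = 2 × 3.518 g H₂O ÷ 18.015 g/mol = 0.39056 mol
mol N = 2 × 2.735 g N₂ ÷ 28.014 g/mol = 0.19526 mol
Divide by the smallest (0.097639 mol): C 1.000, H 4.000, N 2.000

CH4N2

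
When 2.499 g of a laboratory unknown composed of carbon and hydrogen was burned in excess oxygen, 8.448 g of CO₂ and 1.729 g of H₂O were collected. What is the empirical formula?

mol C = 8.448 g CO₂ ÷ 44.009 g/mol = 0.19196 mol
mol H = 2 × 1.729 g H₂O ÷ 18.015 g/mol = 0.19195 mol
Divide by the smallest (0.19195 mol): C 1.000, H 1.000

CH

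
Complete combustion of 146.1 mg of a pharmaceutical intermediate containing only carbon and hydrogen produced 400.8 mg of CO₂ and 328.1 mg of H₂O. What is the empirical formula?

CH4

mol C = 0.4008 g CO₂ ÷ 44.009 g/mol = 0.0091072 mol
mol H = 2 × 0.3281 g H₂O ÷ 18.015 g/mol = 0.036425 mol
Divide by the smallest (0.0091072 mol): C 1.000, H 4.000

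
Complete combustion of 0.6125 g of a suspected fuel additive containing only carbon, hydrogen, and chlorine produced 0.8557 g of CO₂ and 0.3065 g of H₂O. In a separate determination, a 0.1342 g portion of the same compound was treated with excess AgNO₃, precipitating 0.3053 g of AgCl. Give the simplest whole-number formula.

mol C = 0.8557 g CO₂ ÷ 44.009 g/mol = 0.019444 mol
mol H = 2 × 0.3065 g H₂O ÷ 18.015 g/mol = 0.034027 mol
From the AgCl data: mol Cl per gram of compound = (0.3053 ÷ 143.318) ÷ 0.1342 = 0.015874 mol/g, so in the 0.6125 g combustion sample mol Cl = 0.0097225 mol
Divide by the smallest (0.0097225 mol): C 2.000, H 3.500, Cl 1.000
Multiplying each by 2 gives whole numbers: C 4.00, H 7.00, Cl 2.00

C4H7Cl2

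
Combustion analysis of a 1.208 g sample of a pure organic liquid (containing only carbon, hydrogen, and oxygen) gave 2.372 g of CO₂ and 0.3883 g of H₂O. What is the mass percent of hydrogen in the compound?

mol C = 2.372 g CO₂ ÷ 44.009 g/mol = 0.053898 mol
mol H = 2 × 0.3883 g H₂O ÷ 18.015 g/mol = 0.043109 mol
mass O = 1.208 − (0.64737 + 0.043453) = 0.51718 g → mol O = 0.51718 ÷ 15.999 = 0.032326 mol
mass % H = 0.043453 g ÷ 1.208 g × 100%

3.60%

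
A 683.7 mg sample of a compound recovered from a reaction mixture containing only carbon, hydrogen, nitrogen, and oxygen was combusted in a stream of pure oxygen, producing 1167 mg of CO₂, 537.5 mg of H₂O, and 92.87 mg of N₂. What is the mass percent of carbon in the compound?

46.58%

mol C = 1.167 g CO₂ ÷ 44.009 g/mol = 0.026517 mol
mol H = 2 × 0.5375 g H₂O ÷ 18.015 g/mol = 0.059672 mol
mol N = 2 × 0.09287 g N₂ ÷ 28.014 g/mol = 0.0066303 mol
mass O = 0.6837 − (0.31850 + 0.060150 + 0.092870) = 0.21218 g → mol O = 0.21218 ÷ 15.999 = 0.013262 mol
mass % C = 0.31850 g ÷ 0.6837 g × 100%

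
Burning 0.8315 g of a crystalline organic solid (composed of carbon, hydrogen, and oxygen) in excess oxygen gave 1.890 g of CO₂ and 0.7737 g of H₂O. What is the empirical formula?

C3H6O

mol C = 1.890 g CO₂ ÷ 44.009 g/mol = 0.042946 mol
mol H = 2 × 0.7737 g H₂O ÷ 18.015 g/mol = 0.085895 mol
mass O = 0.8315 − (0.51582 + 0.086582) = 0.22910 g → mol O = 0.22910 ÷ 15.999 = 0.014319 mol
Divide by the smallest (0.014319 mol): C 2.999, H 5.999, O 1.000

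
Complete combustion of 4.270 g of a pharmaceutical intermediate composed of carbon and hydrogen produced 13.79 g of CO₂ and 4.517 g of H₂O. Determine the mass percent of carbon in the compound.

88.14%

mol C = 13.79 g CO₂ ÷ 44.009 g/mol = 0.31334 mol
mol H = 2 × 4.517 g H₂O ÷ 18.015 g/mol = 0.50147 mol
mass % C = 3.7636 g ÷ 4.270 g × 100%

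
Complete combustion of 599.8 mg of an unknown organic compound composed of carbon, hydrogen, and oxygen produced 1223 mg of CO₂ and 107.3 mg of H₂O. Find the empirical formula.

C7H3O4

mol C = 1.223 g CO₂ ÷ 44.009 g/mol = 0.027790 mol
mol H = 2 × 0.1073 g H₂O ÷ 18.015 g/mol = 0.011912 mol
mass O = 0.5998 − (0.33378 + 0.012008) = 0.25401 g → mol O = 0.25401 ÷ 15.999 = 0.015877 mol
Divide by the smallest (0.011912 mol): C 2.333, H 1.000, O 1.333
Multiplying each by 3 gives whole numbers: C 7.00, H 3.00, O 4.00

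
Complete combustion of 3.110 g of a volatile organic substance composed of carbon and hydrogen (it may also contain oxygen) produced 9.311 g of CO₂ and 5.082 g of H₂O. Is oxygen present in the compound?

no

mol C = 9.311 g CO₂ ÷ 44.009 g/mol = 0.21157 mol
mol H = 2 × 5.082 g H₂O ÷ 18.015 g/mol = 0.56420 mol
C and H together account for 3.1099 g — essentially the entire 3.110 g sample — so the compound contains no oxygen.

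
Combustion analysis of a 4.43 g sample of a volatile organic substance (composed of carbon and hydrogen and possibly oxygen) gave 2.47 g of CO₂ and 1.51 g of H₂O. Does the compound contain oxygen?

mol C = 2.47 g CO₂ ÷ 44.009 g/mol = 0.05612 mol
mol H = 2 × 1.51 g H₂O ÷ 18.015 g/mol = 0.1676 mol
C and H account for only 0.8431 g of the 4.43 g sample; the remaining 3.587 g must be oxygen.

yes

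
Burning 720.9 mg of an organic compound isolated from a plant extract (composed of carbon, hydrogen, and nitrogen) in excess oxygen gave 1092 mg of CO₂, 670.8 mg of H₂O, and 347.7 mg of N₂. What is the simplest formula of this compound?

mol C = 1.092 g CO₂ ÷ 44.009 g/mol = 0.024813 mol
mol H = 2 × 0.6708 g H₂O ÷ 18.015 g/mol = 0.074471 mol
mol N = 2 × 0.3477 g N₂ ÷ 28.014 g/mol = 0.024823 mol
Divide by the smallest (0.024813 mol): C 1.000, H 3.001, N 1.000

CH3N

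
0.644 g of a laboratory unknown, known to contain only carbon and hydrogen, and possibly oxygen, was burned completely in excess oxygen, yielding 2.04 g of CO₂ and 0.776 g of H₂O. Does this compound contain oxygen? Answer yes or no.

no

mol C = 2.04 g CO₂ ÷ 44.009 g/mol = 0.04635 mol
mol H = 2 × 0.776 g H₂O ÷ 18.015 g/mol = 0.08615 mol
C and H together account for 0.6436 g — essentially the entire 0.644 g sample — so the compound contains no oxygen.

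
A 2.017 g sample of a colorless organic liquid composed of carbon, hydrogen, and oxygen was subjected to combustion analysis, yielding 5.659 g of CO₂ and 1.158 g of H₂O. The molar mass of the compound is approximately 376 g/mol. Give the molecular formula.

C24H24O4

mol C = 5.659 g CO₂ ÷ 44.009 g/mol = 0.12859 mol
mol H = 2 × 1.158 g H₂O ÷ 18.015 g/mol = 0.12856 mol
mass O = 2.017 − (1.5445 + 0.12959) = 0.34295 g → mol O = 0.34295 ÷ 15.999 = 0.021436 mol
Divide by the smallest (0.021436 mol): C 5.999, H 5.997, O 1.000
Empirical formula: C6H6O
Empirical-formula mass = 94.11 g/mol; 376 ÷ 94.11 ≈ 4, so the molecular formula is C24H24O4.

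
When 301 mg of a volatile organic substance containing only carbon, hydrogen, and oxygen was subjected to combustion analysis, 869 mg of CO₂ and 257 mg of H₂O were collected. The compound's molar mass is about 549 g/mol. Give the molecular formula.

C36H52O4

mol C = 0.869 g CO₂ ÷ 44.009 g/mol = 0.01975 mol
mol H = 2 × 0.257 g H₂O ÷ 18.015 g/mol = 0.02853 mol
mass O = 0.301 − (0.2372 + 0.02876) = 0.03507 g → mol O = 0.03507 ÷ 15.999 = 0.002192 mol
Divide by the smallest (0.002192 mol): C 9.008, H 13.016, O 1.000
Empirical formula: C9H13O
Empirical-formula mass = 137.20 g/mol; 549 ÷ 137.20 ≈ 4, so the molecular formula is C36H52O4.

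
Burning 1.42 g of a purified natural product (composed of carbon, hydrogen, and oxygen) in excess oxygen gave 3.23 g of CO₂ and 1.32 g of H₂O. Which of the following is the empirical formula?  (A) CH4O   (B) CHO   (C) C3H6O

mol C = 3.23 g CO₂ ÷ 44.009 g/mol = 0.07339 mol
mol H = 2 × 1.32 g H₂O ÷ 18.015 g/mol = 0.1465 mol
mass O = 1.42 − (0.8815 + 0.1477) = 0.3907 g → mol O = 0.3907 ÷ 15.999 = 0.02442 mol
Divide by the smallest (0.02442 mol): C 3.005, H 6.000, O 1.000

(C) C3H6O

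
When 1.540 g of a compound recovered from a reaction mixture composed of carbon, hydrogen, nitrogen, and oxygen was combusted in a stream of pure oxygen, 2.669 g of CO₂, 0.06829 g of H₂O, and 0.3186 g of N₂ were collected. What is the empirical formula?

C8HN3O4

mol C = 2.669 g CO₂ ÷ 44.009 g/mol = 0.060647 mol
mol H = 2 × 0.06829 g H₂O ÷ 18.015 g/mol = 0.0075815 mol
mol N = 2 × 0.3186 g N₂ ÷ 28.014 g/mol = 0.022746 mol
mass O = 1.540 − (0.72843 + 0.0076421 + 0.31860) = 0.48533 g → mol O = 0.48533 ÷ 15.999 = 0.030335 mol
Divide by the smallest (0.0075815 mol): C 7.999, H 1.000, N 3.000, O 4.001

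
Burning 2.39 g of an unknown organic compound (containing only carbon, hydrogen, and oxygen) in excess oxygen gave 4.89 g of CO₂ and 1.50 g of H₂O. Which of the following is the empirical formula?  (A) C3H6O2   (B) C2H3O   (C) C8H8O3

mol C = 4.89 g CO₂ ÷ 44.009 g/mol = 0.1111 mol
mol H = 2 × 1.50 g H₂O ÷ 18.015 g/mol = 0.1665 mol
mass O = 2.39 − (1.335 + 0.1679) = 0.8876 g → mol O = 0.8876 ÷ 15.999 = 0.05548 mol
Divide by the smallest (0.05548 mol): C 2.003, H 3.002, O 1.000

(B) C2H3O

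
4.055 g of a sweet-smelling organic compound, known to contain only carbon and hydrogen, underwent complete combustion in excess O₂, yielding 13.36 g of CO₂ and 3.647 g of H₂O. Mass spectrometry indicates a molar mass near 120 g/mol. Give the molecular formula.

C9H12

mol C = 13.36 g CO₂ ÷ 44.009 g/mol = 0.30357 mol
mol H = 2 × 3.647 g H₂O ÷ 18.015 g/mol = 0.40488 mol
Divide by the smallest (0.30357 mol): C 1.000, H 1.334
Multiplying each by 3 gives whole numbers: C 3.00, H 4.00
Empirical formula: C3H4
Empirical-formula mass = 40.06 g/mol; 120 ÷ 40.06 ≈ 3, so the molecular formula is C9H12.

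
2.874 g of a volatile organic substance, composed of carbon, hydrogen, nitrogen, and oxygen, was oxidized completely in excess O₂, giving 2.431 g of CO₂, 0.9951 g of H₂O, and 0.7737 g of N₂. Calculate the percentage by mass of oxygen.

46.12%

mol C = 2.431 g CO₂ ÷ 44.009 g/mol = 0.055239 mol
mol H = 2 × 0.9951 g H₂O ÷ 18.015 g/mol = 0.11047 mol
mol N = 2 × 0.7737 g N₂ ÷ 28.014 g/mol = 0.055237 mol
mass O = 2.874 − (0.66347 + 0.11136 + 0.77370) = 1.3255 g → mol O = 1.3255 ÷ 15.999 = 0.082847 mol
mass % O = 1.3255 g ÷ 2.874 g × 100%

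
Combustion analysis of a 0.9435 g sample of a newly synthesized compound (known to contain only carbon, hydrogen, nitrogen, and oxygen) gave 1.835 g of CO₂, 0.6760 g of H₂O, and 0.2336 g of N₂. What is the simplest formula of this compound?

C5H9N2O

mol C = 1.835 g CO₂ ÷ 44.009 g/mol = 0.041696 mol
mol H = 2 × 0.6760 g H₂O ÷ 18.015 g/mol = 0.075049 mol
mol N = 2 × 0.2336 g N₂ ÷ 28.014 g/mol = 0.016677 mol
mass O = 0.9435 − (0.50081 + 0.075649 + 0.23360) = 0.13344 g → mol O = 0.13344 ÷ 15.999 = 0.0083405 mol
Divide by the smallest (0.0083405 mol): C 4.999, H 8.998, N 2.000, O 1.000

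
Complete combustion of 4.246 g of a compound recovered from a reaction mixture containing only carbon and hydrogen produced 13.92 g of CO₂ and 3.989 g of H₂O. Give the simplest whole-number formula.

mol C = 13.92 g CO₂ ÷ 44.009 g/mol = 0.31630 mol
mol H = 2 × 3.989 g H₂O ÷ 18.015 g/mol = 0.44285 mol
Divide by the smallest (0.31630 mol): C 1.000, H 1.400
Multiplying each by 5 gives whole numbers: C 5.00, H 7.00

C5H7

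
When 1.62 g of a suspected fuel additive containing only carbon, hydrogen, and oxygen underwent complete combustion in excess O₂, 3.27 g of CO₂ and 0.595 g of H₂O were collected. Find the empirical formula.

mol C = 3.27 g CO₂ ÷ 44.009 g/mol = 0.07430 mol
mol H = 2 × 0.595 g H₂O ÷ 18.015 g/mol = 0.06606 mol
mass O = 1.62 − (0.8925 + 0.06658) = 0.6610 g → mol O = 0.6610 ÷ 15.999 = 0.04131 mol
Divide by the smallest (0.04131 mol): C 1.799, H 1.599, O 1.000
Multiplying each by 5 gives whole numbers: C 8.99, H 7.99, O 5.00

C9H8O5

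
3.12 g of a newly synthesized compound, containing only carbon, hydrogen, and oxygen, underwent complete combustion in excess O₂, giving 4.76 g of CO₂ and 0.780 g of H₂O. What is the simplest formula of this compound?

mol C = 4.76 g CO₂ ÷ 44.009 g/mol = 0.1082 mol
mol H = 2 × 0.780 g H₂O ÷ 18.015 g/mol = 0.08659 mol
mass O = 3.12 − (1.299 + 0.08729) = 1.734 g → mol O = 1.734 ÷ 15.999 = 0.1084 mol
Divide by the smallest (0.08659 mol): C 1.249, H 1.000, O 1.251
Multiplying each by 4 gives whole numbers: C 5.00, H 4.00, O 5.01

C5H4O5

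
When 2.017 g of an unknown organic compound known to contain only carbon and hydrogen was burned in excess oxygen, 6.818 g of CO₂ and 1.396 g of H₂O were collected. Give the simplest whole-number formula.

mol C = 6.818 g CO₂ ÷ 44.009 g/mol = 0.15492 mol
mol H = 2 × 1.396 g H₂O ÷ 18.015 g/mol = 0.15498 mol
Divide by the smallest (0.15492 mol): C 1.000, H 1.000

CH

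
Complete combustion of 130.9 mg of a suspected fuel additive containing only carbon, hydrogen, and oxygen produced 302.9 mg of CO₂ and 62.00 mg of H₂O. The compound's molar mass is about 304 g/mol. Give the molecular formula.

mol C = 0.3029 g CO₂ ÷ 44.009 g/mol = 0.0068827 mol
mol H = 2 × 0.06200 g H₂O ÷ 18.015 g/mol = 0.0068832 mol
mass O = 0.1309 − (0.082668 + 0.0069382) = 0.041294 g → mol O = 0.041294 ÷ 15.999 = 0.0025810 mol
Divide by the smallest (0.0025810 mol): C 2.667, H 2.667, O 1.000
Multiplying each by 3 gives whole numbers: C 8.00, H 8.00, O 3.00
Empirical formula: C8H8O3
Empirical-formula mass = 152.15 g/mol; 304 ÷ 152.15 ≈ 2, so the molecular formula is C16H16O6.

C16H16O6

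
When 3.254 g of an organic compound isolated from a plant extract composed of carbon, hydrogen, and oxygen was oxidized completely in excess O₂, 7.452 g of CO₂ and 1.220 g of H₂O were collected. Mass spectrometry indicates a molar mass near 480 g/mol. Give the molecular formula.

C25H20O10

mol C = 7.452 g CO₂ ÷ 44.009 g/mol = 0.16933 mol
mol H = 2 × 1.220 g H₂O ÷ 18.015 g/mol = 0.13544 mol
mass O = 3.254 − (2.0338 + 0.13653) = 1.0837 g → mol O = 1.0837 ÷ 15.999 = 0.067733 mol
Divide by the smallest (0.067733 mol): C 2.500, H 2.000, O 1.000
Multiplying each by 2 gives whole numbers: C 5.00, H 4.00, O 2.00
Empirical formula: C5H4O2
Empirical-formula mass = 96.08 g/mol; 480 ÷ 96.08 ≈ 5, so the molecular formula is C25H20O10.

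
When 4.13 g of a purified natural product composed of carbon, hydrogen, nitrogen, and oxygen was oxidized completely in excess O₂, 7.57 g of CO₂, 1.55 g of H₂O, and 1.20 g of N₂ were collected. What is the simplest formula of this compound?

C4H4N2O

mol C = 7.57 g CO₂ ÷ 44.009 g/mol = 0.1720 mol
mol H = 2 × 1.55 g H₂O ÷ 18.015 g/mol = 0.1721 mol
mol N = 2 × 1.20 g N₂ ÷ 28.014 g/mol = 0.08567 mol
mass O = 4.13 − (2.066 + 0.1735 + 1.200) = 0.6905 g → mol O = 0.6905 ÷ 15.999 = 0.04316 mol
Divide by the smallest (0.04316 mol): C 3.985, H 3.987, N 1.985, O 1.000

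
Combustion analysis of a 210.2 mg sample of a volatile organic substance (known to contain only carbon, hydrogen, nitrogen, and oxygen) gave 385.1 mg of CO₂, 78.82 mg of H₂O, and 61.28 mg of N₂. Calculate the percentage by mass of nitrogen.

29.15%

mol C = 0.3851 g CO₂ ÷ 44.009 g/mol = 0.0087505 mol
mol H = 2 × 0.07882 g H₂O ÷ 18.015 g/mol = 0.0087505 mol
mol N = 2 × 0.06128 g N₂ ÷ 28.014 g/mol = 0.0043750 mol
mass O = 0.2102 − (0.10510 + 0.0088205 + 0.061280) = 0.034997 g → mol O = 0.034997 ÷ 15.999 = 0.0021875 mol
mass % N = 0.061280 g ÷ 0.2102 g × 100%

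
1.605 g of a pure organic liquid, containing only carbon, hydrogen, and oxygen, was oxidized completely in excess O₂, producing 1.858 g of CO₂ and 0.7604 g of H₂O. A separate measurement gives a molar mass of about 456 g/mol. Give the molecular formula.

mol C = 1.858 g CO₂ ÷ 44.009 g/mol = 0.042219 mol
mol H = 2 × 0.7604 g H₂O ÷ 18.015 g/mol = 0.084419 mol
mass O = 1.605 − (0.50709 + 0.085094) = 1.0128 g → mol O = 1.0128 ÷ 15.999 = 0.063305 mol
Divide by the smallest (0.042219 mol): C 1.000, H 2.000, O 1.499
Multiplying each by 2 gives whole numbers: C 2.00, H 4.00, O 3.00
Empirical formula: C2H4O3
Empirical-formula mass = 76.05 g/mol; 456 ÷ 76.05 ≈ 6, so the molecular formula is C12H24O18.

C12H24O18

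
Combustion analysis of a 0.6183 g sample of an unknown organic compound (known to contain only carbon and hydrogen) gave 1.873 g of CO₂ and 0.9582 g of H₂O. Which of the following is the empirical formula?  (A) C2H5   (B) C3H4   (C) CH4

mol C = 1.873 g CO₂ ÷ 44.009 g/mol = 0.042559 mol
mol H = 2 × 0.9582 g H₂O ÷ 18.015 g/mol = 0.10638 mol
Divide by the smallest (0.042559 mol): C 1.000, H 2.500
Multiplying each by 2 gives whole numbers: C 2.00, H 5.00

(A) C2H5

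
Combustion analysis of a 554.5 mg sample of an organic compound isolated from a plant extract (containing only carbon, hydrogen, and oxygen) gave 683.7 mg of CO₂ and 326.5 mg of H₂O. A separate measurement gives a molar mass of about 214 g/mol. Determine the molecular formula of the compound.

mol C = 0.6837 g CO₂ ÷ 44.009 g/mol = 0.015535 mol
mol H = 2 × 0.3265 g H₂O ÷ 18.015 g/mol = 0.036248 mol
mass O = 0.5545 − (0.18660 + 0.036538) = 0.33137 g → mol O = 0.33137 ÷ 15.999 = 0.020712 mol
Divide by the smallest (0.015535 mol): C 1.000, H 2.333, O 1.333
Multiplying each by 3 gives whole numbers: C 3.00, H 7.00, O 4.00
Empirical formula: C3H7O4
Empirical-formula mass = 107.09 g/mol; 214 ÷ 107.09 ≈ 2, so the molecular formula is C6H14O8.

C6H14O8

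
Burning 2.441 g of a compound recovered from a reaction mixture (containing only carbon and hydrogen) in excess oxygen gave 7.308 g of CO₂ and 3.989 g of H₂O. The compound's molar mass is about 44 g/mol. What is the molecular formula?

mol C = 7.308 g CO₂ ÷ 44.009 g/mol = 0.16606 mol
mol H = 2 × 3.989 g H₂O ÷ 18.015 g/mol = 0.44285 mol
Divide by the smallest (0.16606 mol): C 1.000, H 2.667
Multiplying each by 3 gives whole numbers: C 3.00, H 8.00
Empirical formula: C3H8
Empirical-formula mass = 44.10 g/mol; 44 ÷ 44.10 ≈ 1, so the molecular formula is C3H8.

C3H8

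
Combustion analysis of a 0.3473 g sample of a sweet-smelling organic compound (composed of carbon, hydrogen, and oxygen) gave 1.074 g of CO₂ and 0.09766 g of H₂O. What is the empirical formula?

mol C = 1.074 g CO₂ ÷ 44.009 g/mol = 0.024404 mol
mol H = 2 × 0.09766 g H₂O ÷ 18.015 g/mol = 0.010842 mol
mass O = 0.3473 − (0.29312 + 0.010929) = 0.043254 g → mol O = 0.043254 ÷ 15.999 = 0.0027035 mol
Divide by the smallest (0.0027035 mol): C 9.027, H 4.010, O 1.000

C9H4O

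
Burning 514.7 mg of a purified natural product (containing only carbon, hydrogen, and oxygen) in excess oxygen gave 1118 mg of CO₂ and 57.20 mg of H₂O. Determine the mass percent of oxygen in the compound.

mol C = 1.118 g CO₂ ÷ 44.009 g/mol = 0.025404 mol
mol H = 2 × 0.05720 g H₂O ÷ 18.015 g/mol = 0.0063503 mol
mass O = 0.5147 − (0.30513 + 0.0064011) = 0.20317 g → mol O = 0.20317 ÷ 15.999 = 0.012699 mol
mass % O = 0.20317 g ÷ 0.5147 g × 100%

39.47%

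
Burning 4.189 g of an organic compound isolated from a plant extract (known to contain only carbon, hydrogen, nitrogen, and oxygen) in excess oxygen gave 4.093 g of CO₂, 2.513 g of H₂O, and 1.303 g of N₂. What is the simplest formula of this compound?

mol C = 4.093 g CO₂ ÷ 44.009 g/mol = 0.093004 mol
mol H = 2 × 2.513 g H₂O ÷ 18.015 g/mol = 0.27899 mol
mol N = 2 × 1.303 g N₂ ÷ 28.014 g/mol = 0.093025 mol
mass O = 4.189 − (1.1171 + 0.28122 + 1.3030) = 1.4877 g → mol O = 1.4877 ÷ 15.999 = 0.092988 mol
Divide by the smallest (0.092988 mol): C 1.000, H 3.000, N 1.000, O 1.000

CH3NO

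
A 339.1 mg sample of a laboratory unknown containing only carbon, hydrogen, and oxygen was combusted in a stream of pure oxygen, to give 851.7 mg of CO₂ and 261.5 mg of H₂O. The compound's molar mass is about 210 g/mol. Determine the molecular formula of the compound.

mol C = 0.8517 g CO₂ ÷ 44.009 g/mol = 0.019353 mol
mol H = 2 × 0.2615 g H₂O ÷ 18.015 g/mol = 0.029031 mol
mass O = 0.3391 − (0.23245 + 0.029264) = 0.077389 g → mol O = 0.077389 ÷ 15.999 = 0.0048371 mol
Divide by the smallest (0.0048371 mol): C 4.001, H 6.002, O 1.000
Empirical formula: C4H6O
Empirical-formula mass = 70.09 g/mol; 210 ÷ 70.09 ≈ 3, so the molecular formula is C12H18O3.

C12H18O3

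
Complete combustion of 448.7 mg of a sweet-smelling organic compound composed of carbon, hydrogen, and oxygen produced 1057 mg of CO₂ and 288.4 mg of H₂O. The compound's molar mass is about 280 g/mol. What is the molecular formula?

mol C = 1.057 g CO₂ ÷ 44.009 g/mol = 0.024018 mol
mol H = 2 × 0.2884 g H₂O ÷ 18.015 g/mol = 0.032018 mol
mass O = 0.4487 − (0.28848 + 0.032274) = 0.12795 g → mol O = 0.12795 ÷ 15.999 = 0.0079973 mol
Divide by the smallest (0.0079973 mol): C 3.003, H 4.004, O 1.000
Empirical formula: C3H4O
Empirical-formula mass = 56.06 g/mol; 280 ÷ 56.06 ≈ 5, so the molecular formula is C15H20O5.

C15H20O5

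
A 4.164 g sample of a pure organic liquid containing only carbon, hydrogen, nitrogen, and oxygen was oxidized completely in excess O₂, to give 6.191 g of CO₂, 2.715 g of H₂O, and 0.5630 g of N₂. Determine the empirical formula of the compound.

C7H15N2O5

mol C = 6.191 g CO₂ ÷ 44.009 g/mol = 0.14068 mol
mol H = 2 × 2.715 g H₂O ÷ 18.015 g/mol = 0.30142 mol
mol N = 2 × 0.5630 g N₂ ÷ 28.014 g/mol = 0.040194 mol
mass O = 4.164 − (1.6897 + 0.30383 + 0.56300) = 1.6075 g → mol O = 1.6075 ÷ 15.999 = 0.10048 mol
Divide by the smallest (0.040194 mol): C 3.500, H 7.499, N 1.000, O 2.500
Multiplying each by 2 gives whole numbers: C 7.00, H 15.00, N 2.00, O 5.00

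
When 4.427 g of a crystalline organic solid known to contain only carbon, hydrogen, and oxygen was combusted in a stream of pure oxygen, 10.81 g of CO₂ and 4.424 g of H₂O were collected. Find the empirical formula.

C4H8O

mol C = 10.81 g CO₂ ÷ 44.009 g/mol = 0.24563 mol
mol H = 2 × 4.424 g H₂O ÷ 18.015 g/mol = 0.49115 mol
mass O = 4.427 − (2.9503 + 0.49508) = 0.98164 g → mol O = 0.98164 ÷ 15.999 = 0.061357 mol
Divide by the smallest (0.061357 mol): C 4.003, H 8.005, O 1.000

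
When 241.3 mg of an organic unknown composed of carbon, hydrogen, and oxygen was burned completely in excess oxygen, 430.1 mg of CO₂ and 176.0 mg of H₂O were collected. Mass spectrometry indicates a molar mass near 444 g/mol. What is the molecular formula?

mol C = 0.4301 g CO₂ ÷ 44.009 g/mol = 0.0097730 mol
mol H = 2 × 0.1760 g H₂O ÷ 18.015 g/mol = 0.019539 mol
mass O = 0.2413 − (0.11738 + 0.019696) = 0.10422 g → mol O = 0.10422 ÷ 15.999 = 0.0065142 mol
Divide by the smallest (0.0065142 mol): C 1.500, H 2.999, O 1.000
Multiplying each by 2 gives whole numbers: C 3.00, H 6.00, O 2.00
Empirical formula: C3H6O2
Empirical-formula mass = 74.08 g/mol; 444 ÷ 74.08 ≈ 6, so the molecular formula is C18H36O12.

C18H36O12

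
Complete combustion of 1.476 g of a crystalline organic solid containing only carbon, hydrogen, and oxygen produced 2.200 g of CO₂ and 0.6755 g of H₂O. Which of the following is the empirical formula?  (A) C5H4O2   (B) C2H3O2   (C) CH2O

(B) C2H3O2

mol C = 2.200 g CO₂ ÷ 44.009 g/mol = 0.049990 mol
mol H = 2 × 0.6755 g H₂O ÷ 18.015 g/mol = 0.074993 mol
mass O = 1.476 − (0.60043 + 0.075593) = 0.79998 g → mol O = 0.79998 ÷ 15.999 = 0.050002 mol
Divide by the smallest (0.049990 mol): C 1.000, H 1.500, O 1.000
Multiplying each by 2 gives whole numbers: C 2.00, H 3.00, O 2.00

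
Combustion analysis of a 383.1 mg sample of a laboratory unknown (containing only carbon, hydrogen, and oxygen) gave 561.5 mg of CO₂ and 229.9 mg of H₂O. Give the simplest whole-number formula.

CH2O

mol C = 0.5615 g CO₂ ÷ 44.009 g/mol = 0.012759 mol
mol H = 2 × 0.2299 g H₂O ÷ 18.015 g/mol = 0.025523 mol
mass O = 0.3831 − (0.15325 + 0.025727) = 0.20413 g → mol O = 0.20413 ÷ 15.999 = 0.012759 mol
Divide by the smallest (0.012759 mol): C 1.000, H 2.000, O 1.000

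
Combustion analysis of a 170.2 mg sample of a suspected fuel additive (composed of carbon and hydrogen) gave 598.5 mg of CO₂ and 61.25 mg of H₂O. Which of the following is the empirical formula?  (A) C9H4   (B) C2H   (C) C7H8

(B) C2H

mol C = 0.5985 g CO₂ ÷ 44.009 g/mol = 0.013599 mol
mol H = 2 × 0.06125 g H₂O ÷ 18.015 g/mol = 0.0067999 mol
Divide by the smallest (0.0067999 mol): C 2.000, H 1.000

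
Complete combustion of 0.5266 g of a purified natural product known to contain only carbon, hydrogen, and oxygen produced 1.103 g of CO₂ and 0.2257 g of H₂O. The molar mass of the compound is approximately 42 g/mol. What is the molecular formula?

C2H2O

mol C = 1.103 g CO₂ ÷ 44.009 g/mol = 0.025063 mol
mol H = 2 × 0.2257 g H₂O ÷ 18.015 g/mol = 0.025057 mol
mass O = 0.5266 − (0.30103 + 0.025257) = 0.20031 g → mol O = 0.20031 ÷ 15.999 = 0.012520 mol
Divide by the smallest (0.012520 mol): C 2.002, H 2.001, O 1.000
Empirical formula: C2H2O
Empirical-formula mass = 42.04 g/mol; 42 ÷ 42.04 ≈ 1, so the molecular formula is C2H2O.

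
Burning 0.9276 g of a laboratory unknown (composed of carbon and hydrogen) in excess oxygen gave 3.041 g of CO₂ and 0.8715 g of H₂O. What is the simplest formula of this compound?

C5H7

mol C = 3.041 g CO₂ ÷ 44.009 g/mol = 0.069100 mol
mol H = 2 × 0.8715 g H₂O ÷ 18.015 g/mol = 0.096753 mol
Divide by the smallest (0.069100 mol): C 1.000, H 1.400
Multiplying each by 5 gives whole numbers: C 5.00, H 7.00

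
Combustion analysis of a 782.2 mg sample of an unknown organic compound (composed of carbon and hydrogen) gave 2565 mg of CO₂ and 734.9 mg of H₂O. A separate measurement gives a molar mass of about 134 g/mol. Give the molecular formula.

mol C = 2.565 g CO₂ ÷ 44.009 g/mol = 0.058284 mol
mol H = 2 × 0.7349 g H₂O ÷ 18.015 g/mol = 0.081588 mol
Divide by the smallest (0.058284 mol): C 1.000, H 1.400
Multiplying each by 5 gives whole numbers: C 5.00, H 7.00
Empirical formula: C5H7
Empirical-formula mass = 67.11 g/mol; 134 ÷ 67.11 ≈ 2, so the molecular formula is C10H14.

C10H14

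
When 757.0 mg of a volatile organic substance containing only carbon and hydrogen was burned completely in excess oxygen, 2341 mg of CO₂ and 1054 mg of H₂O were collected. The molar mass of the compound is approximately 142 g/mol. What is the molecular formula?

mol C = 2.341 g CO₂ ÷ 44.009 g/mol = 0.053194 mol
mol H = 2 × 1.054 g H₂O ÷ 18.015 g/mol = 0.11701 mol
Divide by the smallest (0.053194 mol): C 1.000, H 2.200
Multiplying each by 5 gives whole numbers: C 5.00, H 11.00
Empirical formula: C5H11
Empirical-formula mass = 71.14 g/mol; 142 ÷ 71.14 ≈ 2, so the molecular formula is C10H22.

C10H22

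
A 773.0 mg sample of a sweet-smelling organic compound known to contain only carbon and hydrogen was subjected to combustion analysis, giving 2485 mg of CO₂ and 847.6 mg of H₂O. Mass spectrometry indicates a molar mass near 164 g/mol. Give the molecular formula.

mol C = 2.485 g CO₂ ÷ 44.009 g/mol = 0.056466 mol
mol H = 2 × 0.8476 g H₂O ÷ 18.015 g/mol = 0.094099 mol
Divide by the smallest (0.056466 mol): C 1.000, H 1.666
Multiplying each by 3 gives whole numbers: C 3.00, H 5.00
Empirical formula: C3H5
Empirical-formula mass = 41.07 g/mol; 164 ÷ 41.07 ≈ 4, so the molecular formula is C12H20.

C12H20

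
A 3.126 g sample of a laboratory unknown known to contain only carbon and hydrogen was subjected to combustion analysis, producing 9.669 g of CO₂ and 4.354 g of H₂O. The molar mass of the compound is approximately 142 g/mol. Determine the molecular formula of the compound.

mol C = 9.669 g CO₂ ÷ 44.009 g/mol = 0.21971 mol
mol H = 2 × 4.354 g H₂O ÷ 18.015 g/mol = 0.48337 mol
Divide by the smallest (0.21971 mol): C 1.000, H 2.200
Multiplying each by 5 gives whole numbers: C 5.00, H 11.00
Empirical formula: C5H11
Empirical-formula mass = 71.14 g/mol; 142 ÷ 71.14 ≈ 2, so the molecular formula is C10H22.

C10H22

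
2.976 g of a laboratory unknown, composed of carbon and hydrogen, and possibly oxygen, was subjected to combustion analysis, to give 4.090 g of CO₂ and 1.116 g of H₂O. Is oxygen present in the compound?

mol C = 4.090 g CO₂ ÷ 44.009 g/mol = 0.092936 mol
mol H = 2 × 1.116 g H₂O ÷ 18.015 g/mol = 0.12390 mol
C and H account for only 1.2411 g of the 2.976 g sample; the remaining 1.7349 g must be oxygen.

yes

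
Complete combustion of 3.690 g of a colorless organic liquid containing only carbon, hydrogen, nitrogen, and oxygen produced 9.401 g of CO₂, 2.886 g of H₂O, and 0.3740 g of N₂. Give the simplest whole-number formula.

mol C = 9.401 g CO₂ ÷ 44.009 g/mol = 0.21362 mol
mol H = 2 × 2.886 g H₂O ÷ 18.015 g/mol = 0.32040 mol
mol N = 2 × 0.3740 g N₂ ÷ 28.014 g/mol = 0.026701 mol
mass O = 3.690 − (2.5657 + 0.32296 + 0.37400) = 0.42730 g → mol O = 0.42730 ÷ 15.999 = 0.026708 mol
Divide by the smallest (0.026701 mol): C 8.000, H 12.000, N 1.000, O 1.000

C8H12NO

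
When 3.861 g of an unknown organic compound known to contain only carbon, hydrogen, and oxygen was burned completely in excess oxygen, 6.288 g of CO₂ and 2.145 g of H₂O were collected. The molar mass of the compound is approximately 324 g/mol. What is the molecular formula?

C12H20O10

mol C = 6.288 g CO₂ ÷ 44.009 g/mol = 0.14288 mol
mol H = 2 × 2.145 g H₂O ÷ 18.015 g/mol = 0.23813 mol
mass O = 3.861 − (1.7161 + 0.24004) = 1.9048 g → mol O = 1.9048 ÷ 15.999 = 0.11906 mol
Divide by the smallest (0.11906 mol): C 1.200, H 2.000, O 1.000
Multiplying each by 5 gives whole numbers: C 6.00, H 10.00, O 5.00
Empirical formula: C6H10O5
Empirical-formula mass = 162.14 g/mol; 324 ÷ 162.14 ≈ 2, so the molecular formula is C12H20O10.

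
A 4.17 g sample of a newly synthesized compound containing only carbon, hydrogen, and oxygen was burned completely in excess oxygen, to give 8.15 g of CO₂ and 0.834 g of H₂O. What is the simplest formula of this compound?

C8H4O5

mol C = 8.15 g CO₂ ÷ 44.009 g/mol = 0.1852 mol
mol H = 2 × 0.834 g H₂O ÷ 18.015 g/mol = 0.09259 mol
mass O = 4.17 − (2.224 + 0.09333) = 1.852 g → mol O = 1.852 ÷ 15.999 = 0.1158 mol
Divide by the smallest (0.09259 mol): C 2.000, H 1.000, O 1.250
Multiplying each by 4 gives whole numbers: C 8.00, H 4.00, O 5.00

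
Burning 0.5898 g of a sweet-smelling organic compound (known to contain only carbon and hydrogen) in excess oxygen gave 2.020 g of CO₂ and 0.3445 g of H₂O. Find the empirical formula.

C6H5

mol C = 2.020 g CO₂ ÷ 44.009 g/mol = 0.045900 mol
mol H = 2 × 0.3445 g H₂O ÷ 18.015 g/mol = 0.038246 mol
Divide by the smallest (0.038246 mol): C 1.200, H 1.000
Multiplying each by 5 gives whole numbers: C 6.00, H 5.00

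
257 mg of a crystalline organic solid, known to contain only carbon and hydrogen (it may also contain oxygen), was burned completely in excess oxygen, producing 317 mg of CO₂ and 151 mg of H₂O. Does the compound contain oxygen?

mol C = 0.317 g CO₂ ÷ 44.009 g/mol = 0.007203 mol
mol H = 2 × 0.151 g H₂O ÷ 18.015 g/mol = 0.01676 mol
C and H account for only 0.1034 g of the 0.257 g sample; the remaining 0.1536 g must be oxygen.

yes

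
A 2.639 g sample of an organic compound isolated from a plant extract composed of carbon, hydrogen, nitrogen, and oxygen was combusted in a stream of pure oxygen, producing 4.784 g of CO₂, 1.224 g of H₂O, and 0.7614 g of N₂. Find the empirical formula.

mol C = 4.784 g CO₂ ÷ 44.009 g/mol = 0.10871 mol
mol H = 2 × 1.224 g H₂O ÷ 18.015 g/mol = 0.13589 mol
mol N = 2 × 0.7614 g N₂ ÷ 28.014 g/mol = 0.054359 mol
mass O = 2.639 − (1.3057 + 0.13697 + 0.76140) = 0.43497 g → mol O = 0.43497 ÷ 15.999 = 0.027187 mol
Divide by the smallest (0.027187 mol): C 3.998, H 4.998, N 1.999, O 1.000

C4H5N2O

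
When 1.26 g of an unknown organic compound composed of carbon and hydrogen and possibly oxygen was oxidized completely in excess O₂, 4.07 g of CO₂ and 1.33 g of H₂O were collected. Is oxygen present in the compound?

mol C = 4.07 g CO₂ ÷ 44.009 g/mol = 0.09248 mol
mol H = 2 × 1.33 g H₂O ÷ 18.015 g/mol = 0.1477 mol
C and H together account for 1.260 g — essentially the entire 1.26 g sample — so the compound contains no oxygen.

no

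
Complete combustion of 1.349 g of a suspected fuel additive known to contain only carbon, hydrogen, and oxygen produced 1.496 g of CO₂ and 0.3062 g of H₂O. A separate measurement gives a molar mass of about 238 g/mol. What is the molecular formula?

mol C = 1.496 g CO₂ ÷ 44.009 g/mol = 0.033993 mol
mol H = 2 × 0.3062 g H₂O ÷ 18.015 g/mol = 0.033994 mol
mass O = 1.349 − (0.40829 + 0.034266) = 0.90644 g → mol O = 0.90644 ÷ 15.999 = 0.056656 mol
Divide by the smallest (0.033993 mol): C 1.000, H 1.000, O 1.667
Multiplying each by 3 gives whole numbers: C 3.00, H 3.00, O 5.00
Empirical formula: C3H3O5
Empirical-formula mass = 119.05 g/mol; 238 ÷ 119.05 ≈ 2, so the molecular formula is C6H6O10.

C6H6O10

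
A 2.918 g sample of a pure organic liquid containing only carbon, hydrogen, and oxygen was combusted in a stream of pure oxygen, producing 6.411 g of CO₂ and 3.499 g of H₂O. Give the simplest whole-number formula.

C3H8O

mol C = 6.411 g CO₂ ÷ 44.009 g/mol = 0.14567 mol
mol H = 2 × 3.499 g H₂O ÷ 18.015 g/mol = 0.38845 mol
mass O = 2.918 − (1.7497 + 0.39156) = 0.77674 g → mol O = 0.77674 ÷ 15.999 = 0.048549 mol
Divide by the smallest (0.048549 mol): C 3.001, H 8.001, O 1.000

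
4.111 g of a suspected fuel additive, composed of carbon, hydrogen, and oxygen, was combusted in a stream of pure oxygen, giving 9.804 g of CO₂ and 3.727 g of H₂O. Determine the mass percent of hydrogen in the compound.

mol C = 9.804 g CO₂ ÷ 44.009 g/mol = 0.22277 mol
mol H = 2 × 3.727 g H₂O ÷ 18.015 g/mol = 0.41377 mol
mass O = 4.111 − (2.6757 + 0.41708) = 1.0182 g → mol O = 1.0182 ÷ 15.999 = 0.063642 mol
mass % H = 0.41708 g ÷ 4.111 g × 100%

10.15%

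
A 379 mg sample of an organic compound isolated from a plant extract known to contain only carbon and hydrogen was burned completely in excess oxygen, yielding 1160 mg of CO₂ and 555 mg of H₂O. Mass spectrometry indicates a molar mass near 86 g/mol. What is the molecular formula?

mol C = 1.16 g CO₂ ÷ 44.009 g/mol = 0.02636 mol
mol H = 2 × 0.555 g H₂O ÷ 18.015 g/mol = 0.06162 mol
Divide by the smallest (0.02636 mol): C 1.000, H 2.338
Multiplying each by 3 gives whole numbers: C 3.00, H 7.01
Empirical formula: C3H7
Empirical-formula mass = 43.09 g/mol; 86 ÷ 43.09 ≈ 2, so the molecular formula is C6H14.

C6H14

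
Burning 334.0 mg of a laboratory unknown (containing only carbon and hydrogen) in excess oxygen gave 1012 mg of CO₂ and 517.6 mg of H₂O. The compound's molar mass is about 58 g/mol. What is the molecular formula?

mol C = 1.012 g CO₂ ÷ 44.009 g/mol = 0.022995 mol
mol H = 2 × 0.5176 g H₂O ÷ 18.015 g/mol = 0.057463 mol
Divide by the smallest (0.022995 mol): C 1.000, H 2.499
Multiplying each by 2 gives whole numbers: C 2.00, H 5.00
Empirical formula: C2H5
Empirical-formula mass = 29.06 g/mol; 58 ÷ 29.06 ≈ 2, so the molecular formula is C4H10.

C4H10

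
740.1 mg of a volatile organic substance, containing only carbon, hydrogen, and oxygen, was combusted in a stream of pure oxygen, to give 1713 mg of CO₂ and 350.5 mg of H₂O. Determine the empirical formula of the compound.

mol C = 1.713 g CO₂ ÷ 44.009 g/mol = 0.038924 mol
mol H = 2 × 0.3505 g H₂O ÷ 18.015 g/mol = 0.038912 mol
mass O = 0.7401 − (0.46751 + 0.039223) = 0.23336 g → mol O = 0.23336 ÷ 15.999 = 0.014586 mol
Divide by the smallest (0.014586 mol): C 2.669, H 2.668, O 1.000
Multiplying each by 3 gives whole numbers: C 8.01, H 8.00, O 3.00

C8H8O3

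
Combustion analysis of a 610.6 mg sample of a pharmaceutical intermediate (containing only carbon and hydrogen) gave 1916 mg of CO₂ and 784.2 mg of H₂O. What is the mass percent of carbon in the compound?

85.64%

mol C = 1.916 g CO₂ ÷ 44.009 g/mol = 0.043537 mol
mol H = 2 × 0.7842 g H₂O ÷ 18.015 g/mol = 0.087061 mol
mass % C = 0.52292 g ÷ 0.6106 g × 100%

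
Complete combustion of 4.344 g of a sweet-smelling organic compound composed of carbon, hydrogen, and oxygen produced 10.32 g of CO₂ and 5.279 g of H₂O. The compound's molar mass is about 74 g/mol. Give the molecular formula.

C4H10O

mol C = 10.32 g CO₂ ÷ 44.009 g/mol = 0.23450 mol
mol H = 2 × 5.279 g H₂O ÷ 18.015 g/mol = 0.58607 mol
mass O = 4.344 − (2.8165 + 0.59076) = 0.93669 g → mol O = 0.93669 ÷ 15.999 = 0.058547 mol
Divide by the smallest (0.058547 mol): C 4.005, H 10.010, O 1.000
Empirical formula: C4H10O
Empirical-formula mass = 74.12 g/mol; 74 ÷ 74.12 ≈ 1, so the molecular formula is C4H10O.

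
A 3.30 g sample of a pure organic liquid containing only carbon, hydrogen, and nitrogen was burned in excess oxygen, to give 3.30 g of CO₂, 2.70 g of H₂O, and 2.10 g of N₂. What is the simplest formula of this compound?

CH4N2

mol C = 3.30 g CO₂ ÷ 44.009 g/mol = 0.07498 mol
mol H = 2 × 2.70 g H₂O ÷ 18.015 g/mol = 0.2998 mol
mol N = 2 × 2.10 g N₂ ÷ 28.014 g/mol = 0.1499 mol
Divide by the smallest (0.07498 mol): C 1.000, H 3.997, N 1.999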